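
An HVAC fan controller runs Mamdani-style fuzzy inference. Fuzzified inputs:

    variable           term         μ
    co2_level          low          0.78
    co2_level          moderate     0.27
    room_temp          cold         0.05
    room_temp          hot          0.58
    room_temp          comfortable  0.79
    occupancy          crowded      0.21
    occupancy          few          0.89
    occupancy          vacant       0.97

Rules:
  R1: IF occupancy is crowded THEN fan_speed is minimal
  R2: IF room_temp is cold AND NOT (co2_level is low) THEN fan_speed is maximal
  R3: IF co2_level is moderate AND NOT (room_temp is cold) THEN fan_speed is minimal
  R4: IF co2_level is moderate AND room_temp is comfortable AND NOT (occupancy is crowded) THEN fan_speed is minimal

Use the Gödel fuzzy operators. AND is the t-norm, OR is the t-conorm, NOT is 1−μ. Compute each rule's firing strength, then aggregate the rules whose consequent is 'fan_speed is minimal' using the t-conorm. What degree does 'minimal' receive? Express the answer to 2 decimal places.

R1: crowded=0.21 → w = 0.21
R2: cold=0.05, ¬low=1−0.78=0.22; AND[min(a, b)] → w = 0.05
R3: moderate=0.27, ¬cold=1−0.05=0.95; AND[min(a, b)] → w = 0.27
R4: moderate=0.27, comfortable=0.79, ¬crowded=1−0.21=0.79; AND[min(a, b)] → w = 0.27
Rules with consequent 'minimal': {R1, R3, R4} → strengths 0.21, 0.27, 0.27
Aggregate via t-conorm [max(a, b)]: 0.27

0.27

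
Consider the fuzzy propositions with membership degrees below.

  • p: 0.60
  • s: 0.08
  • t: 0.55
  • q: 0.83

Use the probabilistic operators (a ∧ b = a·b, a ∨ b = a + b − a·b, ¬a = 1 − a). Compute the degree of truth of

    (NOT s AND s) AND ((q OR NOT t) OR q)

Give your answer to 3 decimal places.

NOT s = 1 − 0.0800 = 0.9200
NOT s AND s = a·b on (0.9200, 0.0800) = 0.0736
NOT t = 1 − 0.5500 = 0.4500
q OR NOT t = a + b − a·b on (0.8300, 0.4500) = 0.9065
(q OR NOT t) OR q = a + b − a·b on (0.9065, 0.8300) = 0.9841
(NOT s AND s) AND ((q OR NOT t) OR q) = a·b on (0.0736, 0.9841) = 0.0724

0.072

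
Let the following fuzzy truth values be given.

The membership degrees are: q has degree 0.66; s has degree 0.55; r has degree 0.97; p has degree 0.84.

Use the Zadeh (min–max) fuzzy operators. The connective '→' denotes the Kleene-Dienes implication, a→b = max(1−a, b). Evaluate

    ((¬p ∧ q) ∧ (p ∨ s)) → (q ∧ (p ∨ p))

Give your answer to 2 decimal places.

0.84

¬p = 1 − 0.84 = 0.16
¬p ∧ q = min(a, b) on (0.16, 0.66) = 0.16
p ∨ s = max(a, b) on (0.84, 0.55) = 0.84
(¬p ∧ q) ∧ (p ∨ s) = min(a, b) on (0.16, 0.84) = 0.16
p ∨ p = max(a, b) on (0.84, 0.84) = 0.84
q ∧ (p ∨ p) = min(a, b) on (0.66, 0.84) = 0.66
((¬p ∧ q) ∧ (p ∨ s)) → (q ∧ (p ∨ p))  [Kleene-Dienes: max(1−a, b)] with a=0.16, b=0.66 → 0.84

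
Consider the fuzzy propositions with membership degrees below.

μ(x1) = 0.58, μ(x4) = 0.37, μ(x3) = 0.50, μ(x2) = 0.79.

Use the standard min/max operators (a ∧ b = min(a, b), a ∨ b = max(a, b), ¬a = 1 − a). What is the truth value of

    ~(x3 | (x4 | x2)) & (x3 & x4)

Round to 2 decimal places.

0.21

x4 | x2 = max(a, b) on (0.37, 0.79) = 0.79
x3 | (x4 | x2) = max(a, b) on (0.50, 0.79) = 0.79
~(x3 | (x4 | x2)) = 1 − 0.79 = 0.21
x3 & x4 = min(a, b) on (0.50, 0.37) = 0.37
~(x3 | (x4 | x2)) & (x3 & x4) = min(a, b) on (0.21, 0.37) = 0.21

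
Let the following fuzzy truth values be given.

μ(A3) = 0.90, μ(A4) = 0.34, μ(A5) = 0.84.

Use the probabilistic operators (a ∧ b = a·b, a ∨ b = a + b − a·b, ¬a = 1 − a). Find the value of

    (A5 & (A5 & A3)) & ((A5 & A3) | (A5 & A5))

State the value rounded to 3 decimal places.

0.589

A5 & A3 = a·b on (0.8400, 0.9000) = 0.7560
A5 & (A5 & A3) = a·b on (0.8400, 0.7560) = 0.6350
A5 & A3 = a·b on (0.8400, 0.9000) = 0.7560
A5 & A5 = a·b on (0.8400, 0.8400) = 0.7056
(A5 & A3) | (A5 & A5) = a + b − a·b on (0.7560, 0.7056) = 0.9282
(A5 & (A5 & A3)) & ((A5 & A3) | (A5 & A5)) = a·b on (0.6350, 0.9282) = 0.5894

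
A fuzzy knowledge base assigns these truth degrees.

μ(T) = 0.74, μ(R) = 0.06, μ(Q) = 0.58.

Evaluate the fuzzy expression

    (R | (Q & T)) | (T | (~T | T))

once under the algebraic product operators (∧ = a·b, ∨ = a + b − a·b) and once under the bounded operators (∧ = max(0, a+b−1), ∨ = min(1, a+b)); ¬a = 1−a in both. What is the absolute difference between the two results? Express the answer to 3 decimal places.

0.027

Under algebraic product:
  Q & T = a·b on (0.5800, 0.7400) = 0.4292
  R | (Q & T) = a + b − a·b on (0.0600, 0.4292) = 0.4634
  ~T = 1 − 0.7400 = 0.2600
  ~T | T = a + b − a·b on (0.2600, 0.7400) = 0.8076
  T | (~T | T) = a + b − a·b on (0.7400, 0.8076) = 0.9500
  (R | (Q & T)) | (T | (~T | T)) = a + b − a·b on (0.4634, 0.9500) = 0.9732
  → value = 0.9732
Under bounded:
  Q & T = max(0, a+b−1) on (0.58, 0.74) = 0.32
  R | (Q & T) = min(1, a+b) on (0.06, 0.32) = 0.38
  ~T = 1 − 0.74 = 0.26
  ~T | T = min(1, a+b) on (0.26, 0.74) = 1.00
  T | (~T | T) = min(1, a+b) on (0.74, 1.00) = 1.00
  (R | (Q & T)) | (T | (~T | T)) = min(1, a+b) on (0.38, 1.00) = 1.00
  → value = 1.0000
|0.9732 − 1.0000| = 0.027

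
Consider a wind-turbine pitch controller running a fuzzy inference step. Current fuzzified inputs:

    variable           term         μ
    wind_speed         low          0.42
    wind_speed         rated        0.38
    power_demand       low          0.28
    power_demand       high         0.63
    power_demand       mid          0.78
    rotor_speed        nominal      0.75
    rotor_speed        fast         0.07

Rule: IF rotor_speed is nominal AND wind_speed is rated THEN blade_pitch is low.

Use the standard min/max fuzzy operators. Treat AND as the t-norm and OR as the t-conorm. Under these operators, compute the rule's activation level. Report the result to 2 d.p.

0.38

firing strength: nominal=0.75, rated=0.38; AND[min(a, b)] → w = 0.38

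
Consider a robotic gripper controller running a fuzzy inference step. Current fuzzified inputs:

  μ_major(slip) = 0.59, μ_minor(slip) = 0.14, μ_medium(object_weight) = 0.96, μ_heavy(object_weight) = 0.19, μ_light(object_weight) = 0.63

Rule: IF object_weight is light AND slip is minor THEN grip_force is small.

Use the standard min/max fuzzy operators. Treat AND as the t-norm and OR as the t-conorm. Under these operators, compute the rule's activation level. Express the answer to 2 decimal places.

firing strength: light=0.63, minor=0.14; AND[min(a, b)] → w = 0.14

0.14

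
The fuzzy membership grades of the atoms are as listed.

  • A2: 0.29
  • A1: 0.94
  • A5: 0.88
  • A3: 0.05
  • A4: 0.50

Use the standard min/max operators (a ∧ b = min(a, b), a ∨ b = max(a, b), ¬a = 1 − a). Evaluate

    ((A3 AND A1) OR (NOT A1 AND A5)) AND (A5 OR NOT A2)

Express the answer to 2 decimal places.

0.06

A3 AND A1 = min(a, b) on (0.05, 0.94) = 0.05
NOT A1 = 1 − 0.94 = 0.06
NOT A1 AND A5 = min(a, b) on (0.06, 0.88) = 0.06
(A3 AND A1) OR (NOT A1 AND A5) = max(a, b) on (0.05, 0.06) = 0.06
NOT A2 = 1 − 0.29 = 0.71
A5 OR NOT A2 = max(a, b) on (0.88, 0.71) = 0.88
((A3 AND A1) OR (NOT A1 AND A5)) AND (A5 OR NOT A2) = min(a, b) on (0.06, 0.88) = 0.06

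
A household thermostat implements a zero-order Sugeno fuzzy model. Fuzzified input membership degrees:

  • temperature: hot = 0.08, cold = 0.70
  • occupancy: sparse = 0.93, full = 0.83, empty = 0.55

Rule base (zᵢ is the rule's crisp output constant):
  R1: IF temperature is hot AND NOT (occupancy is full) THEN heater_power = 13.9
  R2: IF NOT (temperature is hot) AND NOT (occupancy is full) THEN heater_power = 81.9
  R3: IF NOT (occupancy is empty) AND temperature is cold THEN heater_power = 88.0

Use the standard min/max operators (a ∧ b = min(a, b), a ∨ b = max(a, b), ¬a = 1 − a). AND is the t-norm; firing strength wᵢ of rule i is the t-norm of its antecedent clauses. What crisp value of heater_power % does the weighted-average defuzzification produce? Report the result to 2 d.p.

R1 (z=13.9): hot=0.08, ¬full=1−0.83=0.17; AND[min(a, b)] → w = 0.08
R2 (z=81.9): ¬hot=1−0.08=0.92, ¬full=1−0.83=0.17; AND[min(a, b)] → w = 0.17
R3 (z=88.0): ¬empty=1−0.55=0.45, cold=0.70; AND[min(a, b)] → w = 0.45
Weighted average = (0.08·13.9 + 0.17·81.9 + 0.45·88.0) / (0.08 + 0.17 + 0.45)
  = 54.6350 / 0.7000 = 78.05

78.05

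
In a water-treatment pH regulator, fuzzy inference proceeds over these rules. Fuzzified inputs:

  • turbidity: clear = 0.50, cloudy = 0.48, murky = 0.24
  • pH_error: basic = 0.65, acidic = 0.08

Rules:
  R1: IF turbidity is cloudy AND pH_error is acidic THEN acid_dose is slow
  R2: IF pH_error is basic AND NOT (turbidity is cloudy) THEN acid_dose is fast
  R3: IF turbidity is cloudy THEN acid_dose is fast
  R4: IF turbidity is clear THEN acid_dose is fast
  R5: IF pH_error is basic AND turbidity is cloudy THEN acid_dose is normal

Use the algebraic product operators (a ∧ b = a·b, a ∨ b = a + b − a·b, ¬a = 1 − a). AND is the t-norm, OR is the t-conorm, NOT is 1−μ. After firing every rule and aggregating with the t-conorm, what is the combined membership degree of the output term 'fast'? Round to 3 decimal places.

0.828

R1: cloudy=0.48, acidic=0.08; AND[a·b] → w = 0.0384
R2: basic=0.65, ¬cloudy=1−0.48=0.52; AND[a·b] → w = 0.3380
R3: cloudy=0.48 → w = 0.4800
R4: clear=0.50 → w = 0.5000
R5: basic=0.65, cloudy=0.48; AND[a·b] → w = 0.3120
Rules with consequent 'fast': {R2, R3, R4} → strengths 0.3380, 0.4800, 0.5000
Aggregate via t-conorm [a + b − a·b]: 0.8279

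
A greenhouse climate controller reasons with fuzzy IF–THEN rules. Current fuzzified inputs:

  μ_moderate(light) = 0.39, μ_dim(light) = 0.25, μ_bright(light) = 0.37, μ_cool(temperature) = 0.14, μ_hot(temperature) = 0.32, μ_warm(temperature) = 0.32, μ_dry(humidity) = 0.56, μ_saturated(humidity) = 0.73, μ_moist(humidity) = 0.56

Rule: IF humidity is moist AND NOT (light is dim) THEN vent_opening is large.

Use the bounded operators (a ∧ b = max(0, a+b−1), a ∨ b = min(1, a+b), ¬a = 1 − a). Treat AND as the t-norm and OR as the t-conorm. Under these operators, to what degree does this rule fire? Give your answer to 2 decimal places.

0.31

firing strength: moist=0.56, ¬dim=1−0.25=0.75; AND[max(0, a+b−1)] → w = 0.31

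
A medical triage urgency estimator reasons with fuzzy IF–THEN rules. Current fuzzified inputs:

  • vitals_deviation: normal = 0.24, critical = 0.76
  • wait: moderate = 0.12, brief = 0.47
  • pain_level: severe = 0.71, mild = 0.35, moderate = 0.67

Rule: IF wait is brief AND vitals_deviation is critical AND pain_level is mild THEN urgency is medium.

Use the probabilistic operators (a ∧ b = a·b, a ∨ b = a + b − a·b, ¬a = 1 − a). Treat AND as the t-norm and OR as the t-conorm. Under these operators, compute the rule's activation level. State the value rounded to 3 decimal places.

0.125

firing strength: brief=0.47, critical=0.76, mild=0.35; AND[a·b] → w = 0.1250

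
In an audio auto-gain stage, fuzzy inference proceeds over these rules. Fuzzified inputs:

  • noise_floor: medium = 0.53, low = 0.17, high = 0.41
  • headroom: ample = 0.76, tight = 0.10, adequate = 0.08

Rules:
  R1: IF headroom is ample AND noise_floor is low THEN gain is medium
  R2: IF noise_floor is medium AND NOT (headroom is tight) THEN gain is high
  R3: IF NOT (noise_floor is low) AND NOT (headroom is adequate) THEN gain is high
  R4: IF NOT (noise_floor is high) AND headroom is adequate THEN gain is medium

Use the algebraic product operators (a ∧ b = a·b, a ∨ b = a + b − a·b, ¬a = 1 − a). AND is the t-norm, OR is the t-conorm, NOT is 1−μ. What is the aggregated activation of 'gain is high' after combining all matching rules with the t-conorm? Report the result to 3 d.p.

0.876

R1: ample=0.76, low=0.17; AND[a·b] → w = 0.1292
R2: medium=0.53, ¬tight=1−0.10=0.90; AND[a·b] → w = 0.4770
R3: ¬low=1−0.17=0.83, ¬adequate=1−0.08=0.92; AND[a·b] → w = 0.7636
R4: ¬high=1−0.41=0.59, adequate=0.08; AND[a·b] → w = 0.0472
Rules with consequent 'high': {R2, R3} → strengths 0.4770, 0.7636
Aggregate via t-conorm [a + b − a·b]: 0.8764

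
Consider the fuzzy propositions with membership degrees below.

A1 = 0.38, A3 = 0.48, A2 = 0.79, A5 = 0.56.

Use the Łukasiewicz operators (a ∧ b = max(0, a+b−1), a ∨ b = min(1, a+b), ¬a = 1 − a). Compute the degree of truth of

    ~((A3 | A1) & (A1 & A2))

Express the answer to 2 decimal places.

0.97

A3 | A1 = min(1, a+b) on (0.48, 0.38) = 0.86
A1 & A2 = max(0, a+b−1) on (0.38, 0.79) = 0.17
(A3 | A1) & (A1 & A2) = max(0, a+b−1) on (0.86, 0.17) = 0.03
~((A3 | A1) & (A1 & A2)) = 1 − 0.03 = 0.97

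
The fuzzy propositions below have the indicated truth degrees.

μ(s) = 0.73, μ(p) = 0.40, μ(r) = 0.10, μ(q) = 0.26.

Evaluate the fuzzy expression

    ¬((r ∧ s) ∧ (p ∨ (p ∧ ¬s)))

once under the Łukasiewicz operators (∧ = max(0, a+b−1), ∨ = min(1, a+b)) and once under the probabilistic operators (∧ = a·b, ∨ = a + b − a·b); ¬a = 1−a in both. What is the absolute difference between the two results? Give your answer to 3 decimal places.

Under Łukasiewicz:
  r ∧ s = max(0, a+b−1) on (0.10, 0.73) = 0.00
  ¬s = 1 − 0.73 = 0.27
  p ∧ ¬s = max(0, a+b−1) on (0.40, 0.27) = 0.00
  p ∨ (p ∧ ¬s) = min(1, a+b) on (0.40, 0.00) = 0.40
  (r ∧ s) ∧ (p ∨ (p ∧ ¬s)) = max(0, a+b−1) on (0.00, 0.40) = 0.00
  ¬((r ∧ s) ∧ (p ∨ (p ∧ ¬s))) = 1 − 0.00 = 1.00
  → value = 1.0000
Under probabilistic:
  r ∧ s = a·b on (0.1000, 0.7300) = 0.0730
  ¬s = 1 − 0.7300 = 0.2700
  p ∧ ¬s = a·b on (0.4000, 0.2700) = 0.1080
  p ∨ (p ∧ ¬s) = a + b − a·b on (0.4000, 0.1080) = 0.4648
  (r ∧ s) ∧ (p ∨ (p ∧ ¬s)) = a·b on (0.0730, 0.4648) = 0.0339
  ¬((r ∧ s) ∧ (p ∨ (p ∧ ¬s))) = 1 − 0.0339 = 0.9661
  → value = 0.9661
|1.0000 − 0.9661| = 0.034

0.034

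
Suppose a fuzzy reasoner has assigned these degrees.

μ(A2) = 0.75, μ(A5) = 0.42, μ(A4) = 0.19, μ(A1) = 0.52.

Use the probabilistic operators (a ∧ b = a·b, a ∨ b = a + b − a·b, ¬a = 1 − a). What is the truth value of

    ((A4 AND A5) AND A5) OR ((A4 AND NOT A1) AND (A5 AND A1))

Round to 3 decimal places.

0.053

A4 AND A5 = a·b on (0.1900, 0.4200) = 0.0798
(A4 AND A5) AND A5 = a·b on (0.0798, 0.4200) = 0.0335
NOT A1 = 1 − 0.5200 = 0.4800
A4 AND NOT A1 = a·b on (0.1900, 0.4800) = 0.0912
A5 AND A1 = a·b on (0.4200, 0.5200) = 0.2184
(A4 AND NOT A1) AND (A5 AND A1) = a·b on (0.0912, 0.2184) = 0.0199
((A4 AND A5) AND A5) OR ((A4 AND NOT A1) AND (A5 AND A1)) = a + b − a·b on (0.0335, 0.0199) = 0.0528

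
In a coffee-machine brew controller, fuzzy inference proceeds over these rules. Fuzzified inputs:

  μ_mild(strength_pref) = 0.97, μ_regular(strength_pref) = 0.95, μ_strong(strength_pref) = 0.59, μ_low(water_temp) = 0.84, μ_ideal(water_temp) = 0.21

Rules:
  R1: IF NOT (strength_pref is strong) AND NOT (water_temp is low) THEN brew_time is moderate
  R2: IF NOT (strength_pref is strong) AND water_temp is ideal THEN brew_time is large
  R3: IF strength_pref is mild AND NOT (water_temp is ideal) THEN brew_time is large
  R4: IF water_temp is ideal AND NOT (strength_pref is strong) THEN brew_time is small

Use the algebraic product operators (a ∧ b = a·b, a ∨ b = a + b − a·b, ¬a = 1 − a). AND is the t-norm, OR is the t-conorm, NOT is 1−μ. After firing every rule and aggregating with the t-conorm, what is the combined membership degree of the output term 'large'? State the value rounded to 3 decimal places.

0.786

R1: ¬strong=1−0.59=0.41, ¬low=1−0.84=0.16; AND[a·b] → w = 0.0656
R2: ¬strong=1−0.59=0.41, ideal=0.21; AND[a·b] → w = 0.0861
R3: mild=0.97, ¬ideal=1−0.21=0.79; AND[a·b] → w = 0.7663
R4: ideal=0.21, ¬strong=1−0.59=0.41; AND[a·b] → w = 0.0861
Rules with consequent 'large': {R2, R3} → strengths 0.0861, 0.7663
Aggregate via t-conorm [a + b − a·b]: 0.7864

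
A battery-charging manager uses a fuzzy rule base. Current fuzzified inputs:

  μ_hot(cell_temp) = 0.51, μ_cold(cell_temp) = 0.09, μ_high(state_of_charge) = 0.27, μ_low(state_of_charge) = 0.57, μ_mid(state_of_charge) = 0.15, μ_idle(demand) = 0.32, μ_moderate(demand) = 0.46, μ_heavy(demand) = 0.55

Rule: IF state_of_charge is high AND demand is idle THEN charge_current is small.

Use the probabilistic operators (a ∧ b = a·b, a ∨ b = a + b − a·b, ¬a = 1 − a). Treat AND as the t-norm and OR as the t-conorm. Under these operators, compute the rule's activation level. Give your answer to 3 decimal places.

firing strength: high=0.27, idle=0.32; AND[a·b] → w = 0.0864

0.086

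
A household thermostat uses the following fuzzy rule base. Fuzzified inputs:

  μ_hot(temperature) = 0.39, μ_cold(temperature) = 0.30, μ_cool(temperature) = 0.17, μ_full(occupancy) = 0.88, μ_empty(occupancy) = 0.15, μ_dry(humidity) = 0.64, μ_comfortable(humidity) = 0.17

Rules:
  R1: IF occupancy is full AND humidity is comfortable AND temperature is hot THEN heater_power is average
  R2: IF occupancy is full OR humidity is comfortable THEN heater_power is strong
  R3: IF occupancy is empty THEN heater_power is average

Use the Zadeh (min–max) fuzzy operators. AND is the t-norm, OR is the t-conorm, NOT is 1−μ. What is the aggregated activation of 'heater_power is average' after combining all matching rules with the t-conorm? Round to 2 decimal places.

R1: full=0.88, comfortable=0.17, hot=0.39; AND[min(a, b)] → w = 0.17
R2: full=0.88, comfortable=0.17; OR[max(a, b)] → w = 0.88
R3: empty=0.15 → w = 0.15
Rules with consequent 'average': {R1, R3} → strengths 0.17, 0.15
Aggregate via t-conorm [max(a, b)]: 0.17

0.17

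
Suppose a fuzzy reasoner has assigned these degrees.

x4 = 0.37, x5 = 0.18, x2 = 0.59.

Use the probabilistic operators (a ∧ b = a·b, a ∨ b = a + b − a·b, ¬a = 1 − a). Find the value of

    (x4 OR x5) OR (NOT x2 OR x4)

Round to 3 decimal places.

0.808

x4 OR x5 = a + b − a·b on (0.3700, 0.1800) = 0.4834
NOT x2 = 1 − 0.5900 = 0.4100
NOT x2 OR x4 = a + b − a·b on (0.4100, 0.3700) = 0.6283
(x4 OR x5) OR (NOT x2 OR x4) = a + b − a·b on (0.4834, 0.6283) = 0.8080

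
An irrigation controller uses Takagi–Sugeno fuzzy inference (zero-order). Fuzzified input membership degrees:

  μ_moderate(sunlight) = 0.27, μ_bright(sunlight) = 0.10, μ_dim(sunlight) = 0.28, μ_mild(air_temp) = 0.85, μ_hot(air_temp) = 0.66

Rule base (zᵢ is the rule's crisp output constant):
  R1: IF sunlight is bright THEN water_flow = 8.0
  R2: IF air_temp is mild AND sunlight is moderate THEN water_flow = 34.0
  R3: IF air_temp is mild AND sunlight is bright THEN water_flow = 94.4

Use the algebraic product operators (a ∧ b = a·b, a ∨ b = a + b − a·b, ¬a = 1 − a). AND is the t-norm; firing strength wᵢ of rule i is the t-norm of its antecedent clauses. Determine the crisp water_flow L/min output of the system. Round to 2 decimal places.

40.11

R1 (z=8.0): bright=0.10 → w = 0.1000
R2 (z=34.0): mild=0.85, moderate=0.27; AND[a·b] → w = 0.2295
R3 (z=94.4): mild=0.85, bright=0.10; AND[a·b] → w = 0.0850
Weighted average = (0.1000·8.0 + 0.2295·34.0 + 0.0850·94.4) / (0.1000 + 0.2295 + 0.0850)
  = 16.6270 / 0.4145 = 40.11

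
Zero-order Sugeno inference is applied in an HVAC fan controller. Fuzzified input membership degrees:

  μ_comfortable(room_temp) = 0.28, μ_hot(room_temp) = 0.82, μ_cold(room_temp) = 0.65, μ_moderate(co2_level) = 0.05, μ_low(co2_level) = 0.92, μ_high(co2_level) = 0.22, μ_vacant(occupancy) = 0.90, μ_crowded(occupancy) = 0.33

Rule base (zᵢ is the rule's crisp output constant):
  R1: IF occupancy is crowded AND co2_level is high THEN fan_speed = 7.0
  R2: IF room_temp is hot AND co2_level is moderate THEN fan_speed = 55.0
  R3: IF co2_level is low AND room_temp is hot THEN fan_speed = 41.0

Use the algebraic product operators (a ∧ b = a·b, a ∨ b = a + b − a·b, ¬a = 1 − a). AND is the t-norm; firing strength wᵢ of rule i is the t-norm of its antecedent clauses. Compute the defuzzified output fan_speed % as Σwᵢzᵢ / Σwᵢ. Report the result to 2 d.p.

38.82

R1 (z=7.0): crowded=0.33, high=0.22; AND[a·b] → w = 0.0726
R2 (z=55.0): hot=0.82, moderate=0.05; AND[a·b] → w = 0.0410
R3 (z=41.0): low=0.92, hot=0.82; AND[a·b] → w = 0.7544
Weighted average = (0.0726·7.0 + 0.0410·55.0 + 0.7544·41.0) / (0.0726 + 0.0410 + 0.7544)
  = 33.6936 / 0.8680 = 38.82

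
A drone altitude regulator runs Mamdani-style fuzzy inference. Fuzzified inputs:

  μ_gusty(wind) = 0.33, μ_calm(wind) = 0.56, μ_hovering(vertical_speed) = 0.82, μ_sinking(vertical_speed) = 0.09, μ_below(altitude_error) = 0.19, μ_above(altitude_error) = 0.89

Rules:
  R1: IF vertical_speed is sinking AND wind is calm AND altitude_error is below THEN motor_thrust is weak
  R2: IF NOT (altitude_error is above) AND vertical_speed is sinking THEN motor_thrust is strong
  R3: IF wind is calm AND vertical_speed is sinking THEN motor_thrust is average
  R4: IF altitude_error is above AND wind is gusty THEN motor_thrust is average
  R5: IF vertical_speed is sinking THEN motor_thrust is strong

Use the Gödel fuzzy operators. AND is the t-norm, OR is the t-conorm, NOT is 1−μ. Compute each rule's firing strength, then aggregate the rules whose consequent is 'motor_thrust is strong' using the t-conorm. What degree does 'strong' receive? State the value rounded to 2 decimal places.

0.09

R1: sinking=0.09, calm=0.56, below=0.19; AND[min(a, b)] → w = 0.09
R2: ¬above=1−0.89=0.11, sinking=0.09; AND[min(a, b)] → w = 0.09
R3: calm=0.56, sinking=0.09; AND[min(a, b)] → w = 0.09
R4: above=0.89, gusty=0.33; AND[min(a, b)] → w = 0.33
R5: sinking=0.09 → w = 0.09
Rules with consequent 'strong': {R2, R5} → strengths 0.09, 0.09
Aggregate via t-conorm [max(a, b)]: 0.09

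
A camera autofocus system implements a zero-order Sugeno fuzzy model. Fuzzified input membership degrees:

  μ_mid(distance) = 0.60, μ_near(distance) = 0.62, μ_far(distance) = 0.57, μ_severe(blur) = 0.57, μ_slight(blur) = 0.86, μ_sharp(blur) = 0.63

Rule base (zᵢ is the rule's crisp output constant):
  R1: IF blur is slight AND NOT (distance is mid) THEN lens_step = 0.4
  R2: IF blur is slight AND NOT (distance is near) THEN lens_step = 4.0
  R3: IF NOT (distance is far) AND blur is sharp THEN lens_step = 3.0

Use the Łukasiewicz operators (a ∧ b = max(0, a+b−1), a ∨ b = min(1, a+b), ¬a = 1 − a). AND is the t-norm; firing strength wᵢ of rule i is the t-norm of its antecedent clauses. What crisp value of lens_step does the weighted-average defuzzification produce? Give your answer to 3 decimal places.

2.221

R1 (z=0.4): slight=0.86, ¬mid=1−0.60=0.40; AND[max(0, a+b−1)] → w = 0.26
R2 (z=4.0): slight=0.86, ¬near=1−0.62=0.38; AND[max(0, a+b−1)] → w = 0.24
R3 (z=3.0): ¬far=1−0.57=0.43, sharp=0.63; AND[max(0, a+b−1)] → w = 0.06
Weighted average = (0.26·0.4 + 0.24·4.0 + 0.06·3.0) / (0.26 + 0.24 + 0.06)
  = 1.2440 / 0.5600 = 2.221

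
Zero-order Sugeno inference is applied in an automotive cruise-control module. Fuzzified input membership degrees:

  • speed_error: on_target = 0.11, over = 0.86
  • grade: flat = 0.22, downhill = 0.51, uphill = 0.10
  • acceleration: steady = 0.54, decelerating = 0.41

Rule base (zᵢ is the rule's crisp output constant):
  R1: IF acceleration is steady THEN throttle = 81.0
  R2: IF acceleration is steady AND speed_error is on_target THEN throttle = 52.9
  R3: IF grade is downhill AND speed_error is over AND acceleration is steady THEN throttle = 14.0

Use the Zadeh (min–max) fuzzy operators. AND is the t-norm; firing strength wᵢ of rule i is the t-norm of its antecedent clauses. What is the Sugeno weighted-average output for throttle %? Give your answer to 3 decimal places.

R1 (z=81.0): steady=0.54 → w = 0.54
R2 (z=52.9): steady=0.54, on_target=0.11; AND[min(a, b)] → w = 0.11
R3 (z=14.0): downhill=0.51, over=0.86, steady=0.54; AND[min(a, b)] → w = 0.51
Weighted average = (0.54·81.0 + 0.11·52.9 + 0.51·14.0) / (0.54 + 0.11 + 0.51)
  = 56.6990 / 1.1600 = 48.878

48.878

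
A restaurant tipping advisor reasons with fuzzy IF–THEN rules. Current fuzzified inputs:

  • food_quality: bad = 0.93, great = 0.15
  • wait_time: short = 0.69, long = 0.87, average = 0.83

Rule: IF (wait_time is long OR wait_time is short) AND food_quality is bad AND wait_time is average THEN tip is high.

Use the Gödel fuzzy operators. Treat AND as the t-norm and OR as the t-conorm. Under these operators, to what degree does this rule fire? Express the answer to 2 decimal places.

0.83

firing strength: (long=0.87 OR short=0.69) = 0.87; AND[min(a, b)] with bad=0.93, average=0.83 → w = 0.83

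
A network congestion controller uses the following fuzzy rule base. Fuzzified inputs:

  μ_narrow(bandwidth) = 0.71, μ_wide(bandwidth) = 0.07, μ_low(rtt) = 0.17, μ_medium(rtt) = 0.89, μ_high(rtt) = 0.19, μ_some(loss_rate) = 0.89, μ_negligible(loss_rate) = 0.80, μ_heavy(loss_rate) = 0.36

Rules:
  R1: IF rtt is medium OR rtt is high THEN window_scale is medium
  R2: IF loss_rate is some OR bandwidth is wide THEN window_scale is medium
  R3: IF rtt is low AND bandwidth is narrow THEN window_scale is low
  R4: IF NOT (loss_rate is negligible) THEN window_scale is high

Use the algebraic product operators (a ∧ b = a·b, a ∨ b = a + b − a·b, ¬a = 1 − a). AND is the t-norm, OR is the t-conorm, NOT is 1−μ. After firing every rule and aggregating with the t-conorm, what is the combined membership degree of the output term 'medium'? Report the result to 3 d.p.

R1: medium=0.89, high=0.19; OR[a + b − a·b] → w = 0.9109
R2: some=0.89, wide=0.07; OR[a + b − a·b] → w = 0.8977
R3: low=0.17, narrow=0.71; AND[a·b] → w = 0.1207
R4: ¬negligible=1−0.80=0.20 → w = 0.2000
Rules with consequent 'medium': {R1, R2} → strengths 0.9109, 0.8977
Aggregate via t-conorm [a + b − a·b]: 0.9909

0.991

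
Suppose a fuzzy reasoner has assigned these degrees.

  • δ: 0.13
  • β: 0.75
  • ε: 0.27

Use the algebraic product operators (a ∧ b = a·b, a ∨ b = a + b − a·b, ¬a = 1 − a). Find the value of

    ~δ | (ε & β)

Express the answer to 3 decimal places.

0.896

~δ = 1 − 0.1300 = 0.8700
ε & β = a·b on (0.2700, 0.7500) = 0.2025
~δ | (ε & β) = a + b − a·b on (0.8700, 0.2025) = 0.8963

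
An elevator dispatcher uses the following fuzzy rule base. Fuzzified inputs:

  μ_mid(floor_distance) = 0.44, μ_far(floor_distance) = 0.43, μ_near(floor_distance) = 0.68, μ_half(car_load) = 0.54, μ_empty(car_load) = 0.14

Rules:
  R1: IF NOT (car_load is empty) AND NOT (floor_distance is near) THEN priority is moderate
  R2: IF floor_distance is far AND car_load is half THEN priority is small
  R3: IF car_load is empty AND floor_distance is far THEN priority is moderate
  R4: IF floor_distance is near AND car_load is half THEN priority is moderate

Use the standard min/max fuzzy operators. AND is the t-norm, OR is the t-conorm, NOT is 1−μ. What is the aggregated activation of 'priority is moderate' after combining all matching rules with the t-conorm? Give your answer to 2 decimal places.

0.54

R1: ¬empty=1−0.14=0.86, ¬near=1−0.68=0.32; AND[min(a, b)] → w = 0.32
R2: far=0.43, half=0.54; AND[min(a, b)] → w = 0.43
R3: empty=0.14, far=0.43; AND[min(a, b)] → w = 0.14
R4: near=0.68, half=0.54; AND[min(a, b)] → w = 0.54
Rules with consequent 'moderate': {R1, R3, R4} → strengths 0.32, 0.14, 0.54
Aggregate via t-conorm [max(a, b)]: 0.54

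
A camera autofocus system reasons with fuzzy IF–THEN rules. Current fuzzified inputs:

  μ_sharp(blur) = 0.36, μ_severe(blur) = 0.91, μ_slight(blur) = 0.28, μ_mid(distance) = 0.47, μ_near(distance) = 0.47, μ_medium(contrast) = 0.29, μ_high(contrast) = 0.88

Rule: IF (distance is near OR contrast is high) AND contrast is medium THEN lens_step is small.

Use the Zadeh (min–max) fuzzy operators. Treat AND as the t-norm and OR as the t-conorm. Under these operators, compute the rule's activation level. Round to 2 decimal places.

0.29

firing strength: (near=0.47 OR high=0.88) = 0.88; AND[min(a, b)] with medium=0.29 → w = 0.29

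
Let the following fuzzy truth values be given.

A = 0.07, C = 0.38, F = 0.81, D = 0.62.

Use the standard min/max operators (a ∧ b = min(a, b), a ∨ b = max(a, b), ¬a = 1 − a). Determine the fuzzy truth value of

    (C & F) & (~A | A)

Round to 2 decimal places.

0.38

C & F = min(a, b) on (0.38, 0.81) = 0.38
~A = 1 − 0.07 = 0.93
~A | A = max(a, b) on (0.93, 0.07) = 0.93
(C & F) & (~A | A) = min(a, b) on (0.38, 0.93) = 0.38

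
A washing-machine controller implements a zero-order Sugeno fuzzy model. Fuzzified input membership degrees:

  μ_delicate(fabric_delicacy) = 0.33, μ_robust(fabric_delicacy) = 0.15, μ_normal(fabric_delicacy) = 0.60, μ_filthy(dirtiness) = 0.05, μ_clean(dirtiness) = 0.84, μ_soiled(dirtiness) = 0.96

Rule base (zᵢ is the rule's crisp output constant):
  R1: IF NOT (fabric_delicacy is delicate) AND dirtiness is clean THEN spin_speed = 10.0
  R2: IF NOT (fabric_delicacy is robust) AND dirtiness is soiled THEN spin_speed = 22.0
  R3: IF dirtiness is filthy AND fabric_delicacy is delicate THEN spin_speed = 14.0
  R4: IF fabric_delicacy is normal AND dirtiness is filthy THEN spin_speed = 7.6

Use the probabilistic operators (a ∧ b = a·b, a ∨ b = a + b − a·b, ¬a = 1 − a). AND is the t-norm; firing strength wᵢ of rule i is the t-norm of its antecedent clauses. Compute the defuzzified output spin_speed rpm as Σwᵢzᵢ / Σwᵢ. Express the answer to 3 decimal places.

R1 (z=10.0): ¬delicate=1−0.33=0.67, clean=0.84; AND[a·b] → w = 0.5628
R2 (z=22.0): ¬robust=1−0.15=0.85, soiled=0.96; AND[a·b] → w = 0.8160
R3 (z=14.0): filthy=0.05, delicate=0.33; AND[a·b] → w = 0.0165
R4 (z=7.6): normal=0.60, filthy=0.05; AND[a·b] → w = 0.0300
Weighted average = (0.5628·10.0 + 0.8160·22.0 + 0.0165·14.0 + 0.0300·7.6) / (0.5628 + 0.8160 + 0.0165 + 0.0300)
  = 24.0390 / 1.4253 = 16.866

16.866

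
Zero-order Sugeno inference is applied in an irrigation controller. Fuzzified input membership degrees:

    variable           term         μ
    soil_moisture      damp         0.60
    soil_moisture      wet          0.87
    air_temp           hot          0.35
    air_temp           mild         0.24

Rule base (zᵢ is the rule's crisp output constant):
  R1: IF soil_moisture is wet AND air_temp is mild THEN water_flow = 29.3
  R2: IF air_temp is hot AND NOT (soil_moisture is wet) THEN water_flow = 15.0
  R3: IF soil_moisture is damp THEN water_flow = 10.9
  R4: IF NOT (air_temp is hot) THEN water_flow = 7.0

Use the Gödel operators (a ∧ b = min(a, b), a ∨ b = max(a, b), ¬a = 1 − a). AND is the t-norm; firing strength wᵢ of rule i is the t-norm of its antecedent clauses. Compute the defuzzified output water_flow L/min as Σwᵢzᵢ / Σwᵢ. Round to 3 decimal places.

R1 (z=29.3): wet=0.87, mild=0.24; AND[min(a, b)] → w = 0.24
R2 (z=15.0): hot=0.35, ¬wet=1−0.87=0.13; AND[min(a, b)] → w = 0.13
R3 (z=10.9): damp=0.60 → w = 0.60
R4 (z=7.0): ¬hot=1−0.35=0.65 → w = 0.65
Weighted average = (0.24·29.3 + 0.13·15.0 + 0.60·10.9 + 0.65·7.0) / (0.24 + 0.13 + 0.60 + 0.65)
  = 20.0720 / 1.6200 = 12.390

12.390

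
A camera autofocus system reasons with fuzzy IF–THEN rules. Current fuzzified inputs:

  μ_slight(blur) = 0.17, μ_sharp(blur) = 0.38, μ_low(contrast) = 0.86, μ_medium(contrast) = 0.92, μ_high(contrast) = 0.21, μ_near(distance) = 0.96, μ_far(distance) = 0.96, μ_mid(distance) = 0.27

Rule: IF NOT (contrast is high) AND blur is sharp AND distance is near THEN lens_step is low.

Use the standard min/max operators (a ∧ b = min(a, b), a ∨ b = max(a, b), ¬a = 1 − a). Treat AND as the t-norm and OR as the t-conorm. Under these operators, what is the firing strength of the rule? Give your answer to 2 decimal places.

firing strength: ¬high=1−0.21=0.79, sharp=0.38, near=0.96; AND[min(a, b)] → w = 0.38

0.38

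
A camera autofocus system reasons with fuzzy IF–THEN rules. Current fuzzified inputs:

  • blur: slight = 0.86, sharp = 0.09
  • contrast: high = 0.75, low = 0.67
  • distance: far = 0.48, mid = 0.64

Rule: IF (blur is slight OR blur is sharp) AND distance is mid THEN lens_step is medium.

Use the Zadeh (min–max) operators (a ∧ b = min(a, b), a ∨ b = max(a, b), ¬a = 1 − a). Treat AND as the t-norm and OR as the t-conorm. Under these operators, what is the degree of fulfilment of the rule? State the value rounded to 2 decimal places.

firing strength: (slight=0.86 OR sharp=0.09) = 0.86; AND[min(a, b)] with mid=0.64 → w = 0.64

0.64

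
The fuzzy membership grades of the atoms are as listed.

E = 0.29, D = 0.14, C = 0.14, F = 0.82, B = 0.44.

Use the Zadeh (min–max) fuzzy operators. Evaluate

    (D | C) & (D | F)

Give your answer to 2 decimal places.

D | C = max(a, b) on (0.14, 0.14) = 0.14
D | F = max(a, b) on (0.14, 0.82) = 0.82
(D | C) & (D | F) = min(a, b) on (0.14, 0.82) = 0.14

0.14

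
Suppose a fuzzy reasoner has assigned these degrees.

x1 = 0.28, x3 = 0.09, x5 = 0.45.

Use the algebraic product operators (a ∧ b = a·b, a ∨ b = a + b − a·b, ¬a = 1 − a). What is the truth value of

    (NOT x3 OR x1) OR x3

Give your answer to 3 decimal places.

NOT x3 = 1 − 0.0900 = 0.9100
NOT x3 OR x1 = a + b − a·b on (0.9100, 0.2800) = 0.9352
(NOT x3 OR x1) OR x3 = a + b − a·b on (0.9352, 0.0900) = 0.9410

0.941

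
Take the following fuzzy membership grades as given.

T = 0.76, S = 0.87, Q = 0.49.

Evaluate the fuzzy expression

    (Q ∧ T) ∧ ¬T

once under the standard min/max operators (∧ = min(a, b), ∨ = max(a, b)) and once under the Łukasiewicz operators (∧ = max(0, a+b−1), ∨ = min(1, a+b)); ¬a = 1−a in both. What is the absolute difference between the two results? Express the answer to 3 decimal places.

0.240

Under standard min/max:
  Q ∧ T = min(a, b) on (0.49, 0.76) = 0.49
  ¬T = 1 − 0.76 = 0.24
  (Q ∧ T) ∧ ¬T = min(a, b) on (0.49, 0.24) = 0.24
  → value = 0.2400
Under Łukasiewicz:
  Q ∧ T = max(0, a+b−1) on (0.49, 0.76) = 0.25
  ¬T = 1 − 0.76 = 0.24
  (Q ∧ T) ∧ ¬T = max(0, a+b−1) on (0.25, 0.24) = 0.00
  → value = 0.0000
|0.2400 − 0.0000| = 0.240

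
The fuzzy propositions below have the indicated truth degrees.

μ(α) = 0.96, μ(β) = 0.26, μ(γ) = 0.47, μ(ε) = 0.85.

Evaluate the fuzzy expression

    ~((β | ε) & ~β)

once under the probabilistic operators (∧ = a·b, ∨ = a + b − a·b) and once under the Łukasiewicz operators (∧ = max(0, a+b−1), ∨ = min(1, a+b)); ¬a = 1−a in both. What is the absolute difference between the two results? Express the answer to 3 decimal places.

0.082

Under probabilistic:
  β | ε = a + b − a·b on (0.2600, 0.8500) = 0.8890
  ~β = 1 − 0.2600 = 0.7400
  (β | ε) & ~β = a·b on (0.8890, 0.7400) = 0.6579
  ~((β | ε) & ~β) = 1 − 0.6579 = 0.3421
  → value = 0.3421
Under Łukasiewicz:
  β | ε = min(1, a+b) on (0.26, 0.85) = 1.00
  ~β = 1 − 0.26 = 0.74
  (β | ε) & ~β = max(0, a+b−1) on (1.00, 0.74) = 0.74
  ~((β | ε) & ~β) = 1 − 0.74 = 0.26
  → value = 0.2600
|0.3421 − 0.2600| = 0.082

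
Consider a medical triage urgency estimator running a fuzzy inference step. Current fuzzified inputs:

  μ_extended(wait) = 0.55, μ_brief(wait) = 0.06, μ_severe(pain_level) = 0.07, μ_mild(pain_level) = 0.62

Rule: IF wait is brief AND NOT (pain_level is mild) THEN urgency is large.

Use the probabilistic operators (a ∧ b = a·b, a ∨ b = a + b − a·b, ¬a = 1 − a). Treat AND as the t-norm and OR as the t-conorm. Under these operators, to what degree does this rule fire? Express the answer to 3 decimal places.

0.023

firing strength: brief=0.06, ¬mild=1−0.62=0.38; AND[a·b] → w = 0.0228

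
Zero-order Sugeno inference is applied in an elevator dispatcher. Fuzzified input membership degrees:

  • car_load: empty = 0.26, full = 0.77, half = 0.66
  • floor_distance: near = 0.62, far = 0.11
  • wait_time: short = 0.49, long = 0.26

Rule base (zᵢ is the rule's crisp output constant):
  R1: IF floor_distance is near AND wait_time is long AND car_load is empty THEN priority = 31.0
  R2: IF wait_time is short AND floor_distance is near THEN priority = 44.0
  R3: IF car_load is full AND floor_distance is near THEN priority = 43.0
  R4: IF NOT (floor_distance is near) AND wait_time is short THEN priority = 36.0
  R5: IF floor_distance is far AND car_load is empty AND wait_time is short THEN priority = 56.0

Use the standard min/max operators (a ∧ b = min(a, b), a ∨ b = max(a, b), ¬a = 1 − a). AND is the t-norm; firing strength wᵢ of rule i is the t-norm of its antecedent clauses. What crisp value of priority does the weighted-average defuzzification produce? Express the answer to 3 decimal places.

R1 (z=31.0): near=0.62, long=0.26, empty=0.26; AND[min(a, b)] → w = 0.26
R2 (z=44.0): short=0.49, near=0.62; AND[min(a, b)] → w = 0.49
R3 (z=43.0): full=0.77, near=0.62; AND[min(a, b)] → w = 0.62
R4 (z=36.0): ¬near=1−0.62=0.38, short=0.49; AND[min(a, b)] → w = 0.38
R5 (z=56.0): far=0.11, empty=0.26, short=0.49; AND[min(a, b)] → w = 0.11
Weighted average = (0.26·31.0 + 0.49·44.0 + 0.62·43.0 + 0.38·36.0 + 0.11·56.0) / (0.26 + 0.49 + 0.62 + 0.38 + 0.11)
  = 76.1200 / 1.8600 = 40.925

40.925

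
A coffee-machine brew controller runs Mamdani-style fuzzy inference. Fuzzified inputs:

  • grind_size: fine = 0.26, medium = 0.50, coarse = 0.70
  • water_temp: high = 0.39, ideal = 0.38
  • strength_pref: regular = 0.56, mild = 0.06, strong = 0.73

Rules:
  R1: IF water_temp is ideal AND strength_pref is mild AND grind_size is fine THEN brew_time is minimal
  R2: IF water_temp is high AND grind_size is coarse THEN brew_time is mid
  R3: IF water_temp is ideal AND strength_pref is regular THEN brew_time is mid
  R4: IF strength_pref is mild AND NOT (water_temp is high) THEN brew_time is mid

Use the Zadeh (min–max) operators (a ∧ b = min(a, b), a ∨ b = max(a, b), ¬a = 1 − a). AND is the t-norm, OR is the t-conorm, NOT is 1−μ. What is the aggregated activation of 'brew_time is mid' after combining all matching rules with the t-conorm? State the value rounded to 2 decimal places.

0.39

R1: ideal=0.38, mild=0.06, fine=0.26; AND[min(a, b)] → w = 0.06
R2: high=0.39, coarse=0.70; AND[min(a, b)] → w = 0.39
R3: ideal=0.38, regular=0.56; AND[min(a, b)] → w = 0.38
R4: mild=0.06, ¬high=1−0.39=0.61; AND[min(a, b)] → w = 0.06
Rules with consequent 'mid': {R2, R3, R4} → strengths 0.39, 0.38, 0.06
Aggregate via t-conorm [max(a, b)]: 0.39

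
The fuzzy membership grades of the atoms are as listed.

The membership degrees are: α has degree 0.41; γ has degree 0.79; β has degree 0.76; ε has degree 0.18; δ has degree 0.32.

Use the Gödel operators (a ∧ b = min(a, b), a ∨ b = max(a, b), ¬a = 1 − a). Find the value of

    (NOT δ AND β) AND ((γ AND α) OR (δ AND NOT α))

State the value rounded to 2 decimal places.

NOT δ = 1 − 0.32 = 0.68
NOT δ AND β = min(a, b) on (0.68, 0.76) = 0.68
γ AND α = min(a, b) on (0.79, 0.41) = 0.41
NOT α = 1 − 0.41 = 0.59
δ AND NOT α = min(a, b) on (0.32, 0.59) = 0.32
(γ AND α) OR (δ AND NOT α) = max(a, b) on (0.41, 0.32) = 0.41
(NOT δ AND β) AND ((γ AND α) OR (δ AND NOT α)) = min(a, b) on (0.68, 0.41) = 0.41

0.41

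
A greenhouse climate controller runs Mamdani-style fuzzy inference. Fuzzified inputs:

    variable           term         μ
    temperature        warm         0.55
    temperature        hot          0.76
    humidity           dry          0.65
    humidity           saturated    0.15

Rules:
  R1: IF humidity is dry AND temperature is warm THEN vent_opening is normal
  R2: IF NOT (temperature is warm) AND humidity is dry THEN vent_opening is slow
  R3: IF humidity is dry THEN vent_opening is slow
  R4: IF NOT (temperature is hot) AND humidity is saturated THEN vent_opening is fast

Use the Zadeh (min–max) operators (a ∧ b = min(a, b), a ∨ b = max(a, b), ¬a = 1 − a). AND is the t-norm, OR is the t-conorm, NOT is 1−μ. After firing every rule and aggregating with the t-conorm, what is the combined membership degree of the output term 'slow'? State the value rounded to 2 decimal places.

0.65

R1: dry=0.65, warm=0.55; AND[min(a, b)] → w = 0.55
R2: ¬warm=1−0.55=0.45, dry=0.65; AND[min(a, b)] → w = 0.45
R3: dry=0.65 → w = 0.65
R4: ¬hot=1−0.76=0.24, saturated=0.15; AND[min(a, b)] → w = 0.15
Rules with consequent 'slow': {R2, R3} → strengths 0.45, 0.65
Aggregate via t-conorm [max(a, b)]: 0.65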